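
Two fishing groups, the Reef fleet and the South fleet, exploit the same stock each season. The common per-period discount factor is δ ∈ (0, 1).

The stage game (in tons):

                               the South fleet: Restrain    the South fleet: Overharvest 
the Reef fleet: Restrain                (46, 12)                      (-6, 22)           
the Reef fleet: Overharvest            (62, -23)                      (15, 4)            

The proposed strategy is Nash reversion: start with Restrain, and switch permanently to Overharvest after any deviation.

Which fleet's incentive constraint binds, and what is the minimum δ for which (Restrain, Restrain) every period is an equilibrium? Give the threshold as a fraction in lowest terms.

the South fleet; δ ≥ 5/9

For the Reef fleet: deviation gain 62−46 = 16, per-period punishment loss 46−15 = 31. IC gives δ ≥ 16/47.
For the South fleet: gain 10, loss 8 per period, so δ ≥ 10/18 = 5/9.
The tighter constraint is the South fleet's, so cooperation needs δ ≥ 5/9.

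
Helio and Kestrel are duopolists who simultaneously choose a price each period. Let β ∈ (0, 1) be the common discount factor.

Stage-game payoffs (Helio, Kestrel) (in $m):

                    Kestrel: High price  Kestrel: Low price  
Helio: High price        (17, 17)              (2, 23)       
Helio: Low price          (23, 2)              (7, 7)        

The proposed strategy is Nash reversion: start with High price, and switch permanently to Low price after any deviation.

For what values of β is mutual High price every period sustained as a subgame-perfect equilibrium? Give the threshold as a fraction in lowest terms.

3/8

17/(1−β) ≥ 23 + 7β/(1−β)
17 ≥ 23 − 16β
β ≥ 6/16 = 3/8.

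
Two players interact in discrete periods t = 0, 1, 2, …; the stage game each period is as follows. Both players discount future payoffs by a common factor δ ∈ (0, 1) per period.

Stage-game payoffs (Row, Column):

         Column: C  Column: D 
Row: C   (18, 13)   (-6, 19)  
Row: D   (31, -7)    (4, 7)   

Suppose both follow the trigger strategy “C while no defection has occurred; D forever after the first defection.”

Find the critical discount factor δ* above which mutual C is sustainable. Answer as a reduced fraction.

Row's threshold: (31−18)/(31−4) = 13/27.
Column's threshold: (19−13)/(19−7) = 1/2.
13/27 < 1/2, so Column binds and δ* = 1/2.

1/2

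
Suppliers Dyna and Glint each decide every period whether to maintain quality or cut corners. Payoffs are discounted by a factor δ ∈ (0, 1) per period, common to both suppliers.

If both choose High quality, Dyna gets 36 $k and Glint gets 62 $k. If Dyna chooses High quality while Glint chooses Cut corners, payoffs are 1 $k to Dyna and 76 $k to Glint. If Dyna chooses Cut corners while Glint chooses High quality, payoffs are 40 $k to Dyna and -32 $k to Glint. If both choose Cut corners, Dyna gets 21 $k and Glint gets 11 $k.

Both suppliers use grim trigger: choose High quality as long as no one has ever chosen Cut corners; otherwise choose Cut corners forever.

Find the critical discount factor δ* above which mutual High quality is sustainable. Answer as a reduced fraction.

Dyna's threshold: (40−36)/(40−21) = 4/19.
Glint's threshold: (76−62)/(76−11) = 14/65.
4/19 < 14/65, so Glint binds and δ* = 14/65.

14/65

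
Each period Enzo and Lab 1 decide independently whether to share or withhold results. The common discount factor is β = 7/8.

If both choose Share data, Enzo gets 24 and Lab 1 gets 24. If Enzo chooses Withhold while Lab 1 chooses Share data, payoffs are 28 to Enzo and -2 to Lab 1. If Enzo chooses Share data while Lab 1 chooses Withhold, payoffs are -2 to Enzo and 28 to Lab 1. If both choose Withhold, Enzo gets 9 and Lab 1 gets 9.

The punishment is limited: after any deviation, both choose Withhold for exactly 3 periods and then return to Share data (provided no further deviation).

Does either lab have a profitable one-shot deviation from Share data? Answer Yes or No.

No

Comparing payoff streams over the 4 periods until play realigns: cooperate → 24(1+β+…+β^3); deviate → 28 + 9(β+…+β^3).
Cooperation is sustained iff (24−9)(β+…+β^3) ≥ 28−24.
β+…+β^3 = 7/8·(1−(7/8)^3)/(1−7/8) = 2.3105, and (28−24)/(24−9) = 0.2667.
2.3105 ≥ 0.2667, so cooperation is sustainable.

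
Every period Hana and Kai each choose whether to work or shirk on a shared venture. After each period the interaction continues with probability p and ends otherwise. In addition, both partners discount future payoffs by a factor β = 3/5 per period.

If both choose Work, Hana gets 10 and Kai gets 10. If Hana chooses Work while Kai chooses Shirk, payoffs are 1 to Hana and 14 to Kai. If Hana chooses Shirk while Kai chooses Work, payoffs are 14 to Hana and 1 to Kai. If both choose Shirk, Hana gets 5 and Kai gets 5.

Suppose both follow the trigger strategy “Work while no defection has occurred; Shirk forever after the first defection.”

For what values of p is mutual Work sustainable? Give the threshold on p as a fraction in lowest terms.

With continuation probability p and discount β, the effective per-period discount factor is βp.
Grim-trigger IC: βp ≥ (14−10)/(14−5) = 4/9.
So p ≥ (4/9)/(3/5) = 20/27.

20/27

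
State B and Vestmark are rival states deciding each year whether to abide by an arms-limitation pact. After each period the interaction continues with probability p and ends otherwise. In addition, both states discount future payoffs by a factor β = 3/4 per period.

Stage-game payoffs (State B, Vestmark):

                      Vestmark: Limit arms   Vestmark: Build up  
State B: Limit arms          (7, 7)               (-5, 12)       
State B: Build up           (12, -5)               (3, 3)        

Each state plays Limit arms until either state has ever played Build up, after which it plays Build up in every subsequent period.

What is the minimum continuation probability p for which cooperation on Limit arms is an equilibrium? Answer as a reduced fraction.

20/27

Expected continuation weight on next period's payoff is β·p = 3/4·p, which plays the role of the discount factor.
Cooperation requires 3/4·p ≥ (12−7)/(12−3) = 5/9, hence p ≥ 20/27.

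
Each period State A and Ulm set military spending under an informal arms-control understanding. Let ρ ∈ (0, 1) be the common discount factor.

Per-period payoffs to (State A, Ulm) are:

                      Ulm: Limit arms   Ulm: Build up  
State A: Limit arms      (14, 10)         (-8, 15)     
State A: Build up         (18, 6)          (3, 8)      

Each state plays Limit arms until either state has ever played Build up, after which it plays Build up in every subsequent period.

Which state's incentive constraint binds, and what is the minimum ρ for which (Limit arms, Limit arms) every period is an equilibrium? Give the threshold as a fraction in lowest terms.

State A's threshold: (18−14)/(18−3) = 4/15.
Ulm's threshold: (15−10)/(15−8) = 5/7.
4/15 < 5/7, so Ulm binds and ρ* = 5/7.

Ulm; ρ ≥ 5/7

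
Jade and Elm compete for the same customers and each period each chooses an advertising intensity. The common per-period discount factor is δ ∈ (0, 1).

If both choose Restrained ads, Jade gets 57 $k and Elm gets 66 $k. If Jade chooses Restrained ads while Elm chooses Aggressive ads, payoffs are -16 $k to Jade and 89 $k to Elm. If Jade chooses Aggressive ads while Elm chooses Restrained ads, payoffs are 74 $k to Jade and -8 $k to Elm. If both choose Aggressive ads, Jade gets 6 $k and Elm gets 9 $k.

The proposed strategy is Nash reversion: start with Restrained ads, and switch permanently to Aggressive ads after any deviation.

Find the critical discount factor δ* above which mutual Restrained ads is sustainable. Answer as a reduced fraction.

23/80

For Jade: deviation gain 74−57 = 17, per-period punishment loss 57−6 = 51. IC gives δ ≥ 17/68 = 1/4.
For Elm: gain 23, loss 57 per period, so δ ≥ 23/80.
The tighter constraint is Elm's, so cooperation needs δ ≥ 23/80.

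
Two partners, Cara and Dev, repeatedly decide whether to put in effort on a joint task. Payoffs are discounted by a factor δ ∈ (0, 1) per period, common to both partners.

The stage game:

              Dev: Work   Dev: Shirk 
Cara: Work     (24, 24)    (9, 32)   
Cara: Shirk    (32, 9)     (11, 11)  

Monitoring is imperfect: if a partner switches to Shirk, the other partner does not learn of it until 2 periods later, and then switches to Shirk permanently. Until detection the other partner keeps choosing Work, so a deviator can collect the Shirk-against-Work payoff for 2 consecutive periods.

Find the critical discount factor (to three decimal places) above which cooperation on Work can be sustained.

A deviator earns 32 for 2 periods, then 11 forever; cooperating earns 24 forever. Multiplying the IC by (1−δ):
24 ≥ 32(1−δ^2) + 11δ^2, so 21·δ^2 ≥ 8 and δ^2 ≥ 8/21.
δ ≥ (8/21)^(1/2) ≈ 0.617.

0.617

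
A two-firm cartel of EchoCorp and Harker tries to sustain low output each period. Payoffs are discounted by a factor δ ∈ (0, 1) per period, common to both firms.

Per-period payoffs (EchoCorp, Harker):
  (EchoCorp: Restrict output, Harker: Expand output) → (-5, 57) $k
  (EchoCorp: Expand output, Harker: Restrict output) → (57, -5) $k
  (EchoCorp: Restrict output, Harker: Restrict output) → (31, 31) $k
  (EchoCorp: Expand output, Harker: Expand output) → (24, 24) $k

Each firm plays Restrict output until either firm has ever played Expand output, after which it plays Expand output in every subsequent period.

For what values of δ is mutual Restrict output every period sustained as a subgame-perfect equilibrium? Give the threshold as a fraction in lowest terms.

26/33

Cooperation forever yields 31 each period: 31/(1−δ).
Deviating yields 57 once, then 24 forever: 57 + 24δ/(1−δ).
No profitable deviation requires 31/(1−δ) ≥ 57 + 24δ/(1−δ).
Multiplying by (1−δ): 31 ≥ 57(1−δ) + 24δ = 57 − 33δ.
So 33δ ≥ 26, i.e. δ ≥ 26/33.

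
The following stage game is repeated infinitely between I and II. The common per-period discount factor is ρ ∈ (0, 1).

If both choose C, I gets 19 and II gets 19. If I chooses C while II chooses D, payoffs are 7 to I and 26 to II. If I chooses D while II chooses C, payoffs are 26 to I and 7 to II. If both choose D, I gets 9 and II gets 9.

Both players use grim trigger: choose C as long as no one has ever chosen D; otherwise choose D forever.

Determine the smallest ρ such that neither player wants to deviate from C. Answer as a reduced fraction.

7/17

One-period gain from deviating is 26 − 19 = 7. The loss is 19 − 9 = 10 in every subsequent period, with present value 10·ρ/(1−ρ).
Deviation is unprofitable when 10·ρ/(1−ρ) ≥ 7, i.e. ρ/(1−ρ) ≥ 7/10.
Equivalently ρ ≥ 7/(7+10) = 7/17.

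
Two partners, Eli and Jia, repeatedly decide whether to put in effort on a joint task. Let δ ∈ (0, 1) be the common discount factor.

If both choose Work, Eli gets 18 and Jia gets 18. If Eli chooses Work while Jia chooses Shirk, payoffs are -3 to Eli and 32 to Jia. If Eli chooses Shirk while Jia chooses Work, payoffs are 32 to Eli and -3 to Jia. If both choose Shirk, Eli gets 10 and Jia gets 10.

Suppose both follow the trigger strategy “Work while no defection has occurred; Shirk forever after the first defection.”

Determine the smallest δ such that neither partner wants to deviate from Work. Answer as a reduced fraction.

7/11

Cooperation forever yields 18 each period: 18/(1−δ).
Deviating yields 32 once, then 10 forever: 32 + 10δ/(1−δ).
No profitable deviation requires 18/(1−δ) ≥ 32 + 10δ/(1−δ).
Multiplying by (1−δ): 18 ≥ 32(1−δ) + 10δ = 32 − 22δ.
So 22δ ≥ 14, i.e. δ ≥ 14/22 = 7/11.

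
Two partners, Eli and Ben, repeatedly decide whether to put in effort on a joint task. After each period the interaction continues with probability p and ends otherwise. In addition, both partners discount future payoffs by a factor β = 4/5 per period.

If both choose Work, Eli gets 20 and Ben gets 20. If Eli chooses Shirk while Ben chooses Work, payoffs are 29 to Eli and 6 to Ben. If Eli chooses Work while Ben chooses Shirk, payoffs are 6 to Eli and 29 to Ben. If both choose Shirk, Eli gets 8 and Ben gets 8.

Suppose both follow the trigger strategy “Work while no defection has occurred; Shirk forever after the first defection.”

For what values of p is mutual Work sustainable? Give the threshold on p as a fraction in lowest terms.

With continuation probability p and discount β, the effective per-period discount factor is βp.
Grim-trigger IC: βp ≥ (29−20)/(29−8) = 3/7.
So p ≥ (3/7)/(4/5) = 15/28.

15/28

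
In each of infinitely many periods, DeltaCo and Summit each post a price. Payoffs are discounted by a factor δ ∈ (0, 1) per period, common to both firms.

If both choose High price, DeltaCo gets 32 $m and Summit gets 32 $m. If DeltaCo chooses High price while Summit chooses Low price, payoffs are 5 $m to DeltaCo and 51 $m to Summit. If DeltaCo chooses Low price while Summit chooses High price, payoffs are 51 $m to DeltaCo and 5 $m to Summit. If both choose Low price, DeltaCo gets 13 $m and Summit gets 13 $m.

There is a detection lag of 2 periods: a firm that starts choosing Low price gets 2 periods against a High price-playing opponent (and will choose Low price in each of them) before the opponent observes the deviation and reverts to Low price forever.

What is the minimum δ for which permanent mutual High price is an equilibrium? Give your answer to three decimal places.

Deviating for the 2 undetected periods gains 51−32 = 19 per period over cooperation, then loses 32−13 = 19 per period forever once punishment starts.
Gain: 19(1 + δ + … + δ^1); loss: 19·δ^2/(1−δ).
No profitable deviation ⇔ 19(1−δ^2) ≤ 19·δ^2, i.e. δ^2 ≥ 19/(19+19) = 1/2.
Hence δ ≥ (1/2)^(1/2) ≈ 0.707.

0.707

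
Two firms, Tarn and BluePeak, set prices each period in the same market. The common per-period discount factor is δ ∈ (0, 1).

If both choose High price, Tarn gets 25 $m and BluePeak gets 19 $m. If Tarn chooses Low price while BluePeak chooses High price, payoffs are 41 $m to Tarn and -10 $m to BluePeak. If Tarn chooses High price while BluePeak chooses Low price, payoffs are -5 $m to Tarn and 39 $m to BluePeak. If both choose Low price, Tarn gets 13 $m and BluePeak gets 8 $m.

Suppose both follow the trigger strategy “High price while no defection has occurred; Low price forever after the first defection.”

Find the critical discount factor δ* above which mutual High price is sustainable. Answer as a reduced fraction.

20/31

For Tarn: deviation gain 41−25 = 16, per-period punishment loss 25−13 = 12. IC gives δ ≥ 16/28 = 4/7.
For BluePeak: gain 20, loss 11 per period, so δ ≥ 20/31.
The tighter constraint is BluePeak's, so cooperation needs δ ≥ 20/31.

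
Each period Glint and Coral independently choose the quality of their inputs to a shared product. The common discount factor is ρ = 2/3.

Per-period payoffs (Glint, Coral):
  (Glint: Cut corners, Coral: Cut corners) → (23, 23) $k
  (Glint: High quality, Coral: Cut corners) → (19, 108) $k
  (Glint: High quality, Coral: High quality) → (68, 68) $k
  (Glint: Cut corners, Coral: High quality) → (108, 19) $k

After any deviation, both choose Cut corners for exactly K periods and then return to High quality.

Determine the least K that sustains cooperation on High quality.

2

Need Σ_{k=1}^{K} ρ^k ≥ (108−68)/(68−23) = 0.8889 at ρ = 2/3.
At K = 1 the sum is 0.6667 < 0.8889; at K = 2 it is 1.1111 ≥ 0.8889.
So the minimum punishment length is K = 2.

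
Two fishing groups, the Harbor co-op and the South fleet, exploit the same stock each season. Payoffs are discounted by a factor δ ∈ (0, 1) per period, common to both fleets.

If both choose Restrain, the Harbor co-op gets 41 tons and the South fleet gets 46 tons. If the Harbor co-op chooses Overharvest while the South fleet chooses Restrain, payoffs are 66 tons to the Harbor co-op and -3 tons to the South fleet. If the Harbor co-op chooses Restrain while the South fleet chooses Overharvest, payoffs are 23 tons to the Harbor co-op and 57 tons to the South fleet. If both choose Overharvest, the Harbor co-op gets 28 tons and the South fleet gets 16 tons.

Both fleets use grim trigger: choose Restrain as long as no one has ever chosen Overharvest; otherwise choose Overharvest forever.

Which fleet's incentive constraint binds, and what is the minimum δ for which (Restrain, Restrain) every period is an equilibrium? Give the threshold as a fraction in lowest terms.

For the Harbor co-op: deviation gain 66−41 = 25, per-period punishment loss 41−28 = 13. IC gives δ ≥ 25/38.
For the South fleet: gain 11, loss 30 per period, so δ ≥ 11/41.
The tighter constraint is the Harbor co-op's, so cooperation needs δ ≥ 25/38.

the Harbor co-op; δ ≥ 25/38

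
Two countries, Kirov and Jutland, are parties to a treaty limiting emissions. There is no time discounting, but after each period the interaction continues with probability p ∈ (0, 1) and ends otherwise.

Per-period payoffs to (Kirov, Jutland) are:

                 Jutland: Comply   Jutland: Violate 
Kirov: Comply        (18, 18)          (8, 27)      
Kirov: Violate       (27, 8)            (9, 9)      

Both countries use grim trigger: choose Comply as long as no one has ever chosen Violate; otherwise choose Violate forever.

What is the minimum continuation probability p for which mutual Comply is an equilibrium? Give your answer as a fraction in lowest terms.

1/2

Expected cooperation value is 18 + p·18 + p²·18 + … = 18/(1−p); deviation gives 27 + p·9/(1−p).
18 ≥ 27(1−p) + 9p ⇒ 18p ≥ 9 ⇒ p ≥ 9/18 = 1/2.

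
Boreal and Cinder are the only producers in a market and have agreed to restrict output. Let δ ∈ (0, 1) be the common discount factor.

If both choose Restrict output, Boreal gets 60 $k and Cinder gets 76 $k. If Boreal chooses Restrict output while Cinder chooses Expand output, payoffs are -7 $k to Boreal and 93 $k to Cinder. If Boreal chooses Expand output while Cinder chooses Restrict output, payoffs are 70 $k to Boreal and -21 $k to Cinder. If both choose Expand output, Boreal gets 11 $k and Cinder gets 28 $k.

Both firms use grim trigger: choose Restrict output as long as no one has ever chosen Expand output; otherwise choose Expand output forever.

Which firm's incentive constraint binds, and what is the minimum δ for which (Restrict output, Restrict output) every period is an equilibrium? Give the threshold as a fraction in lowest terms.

Cinder; δ ≥ 17/65

Boreal: cooperation gives 60 each period; deviation gives 70 once then 11 forever.
  60/(1−δ) ≥ 70 + 11δ/(1−δ) ⇒ δ ≥ 10/59.
Cinder: cooperation gives 76 each period; deviation gives 93 once then 28 forever.
  δ ≥ 17/65.
Both must hold, so the binding constraint is Cinder's: δ ≥ 17/65.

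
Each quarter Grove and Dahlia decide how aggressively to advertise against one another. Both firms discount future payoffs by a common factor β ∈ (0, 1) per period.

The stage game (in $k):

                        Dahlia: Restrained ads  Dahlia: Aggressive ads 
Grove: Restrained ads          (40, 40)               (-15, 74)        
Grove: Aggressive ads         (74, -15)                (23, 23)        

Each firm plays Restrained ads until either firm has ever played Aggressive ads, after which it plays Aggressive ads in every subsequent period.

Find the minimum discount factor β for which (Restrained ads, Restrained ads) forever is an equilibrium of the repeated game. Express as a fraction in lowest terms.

2/3

40/(1−β) ≥ 74 + 23β/(1−β)
40 ≥ 74 − 51β
β ≥ 34/51 = 2/3.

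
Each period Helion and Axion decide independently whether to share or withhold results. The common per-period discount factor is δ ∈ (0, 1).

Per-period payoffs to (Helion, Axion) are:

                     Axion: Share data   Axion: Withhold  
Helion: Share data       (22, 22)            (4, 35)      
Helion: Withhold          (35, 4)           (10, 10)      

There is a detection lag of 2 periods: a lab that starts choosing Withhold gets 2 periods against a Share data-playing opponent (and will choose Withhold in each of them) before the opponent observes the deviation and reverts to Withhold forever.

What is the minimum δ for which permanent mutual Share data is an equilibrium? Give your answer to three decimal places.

0.721

Deviating for the 2 undetected periods gains 35−22 = 13 per period over cooperation, then loses 22−10 = 12 per period forever once punishment starts.
Gain: 13(1 + δ + … + δ^1); loss: 12·δ^2/(1−δ).
No profitable deviation ⇔ 13(1−δ^2) ≤ 12·δ^2, i.e. δ^2 ≥ 13/(13+12) = 13/25.
Hence δ ≥ (13/25)^(1/2) ≈ 0.721.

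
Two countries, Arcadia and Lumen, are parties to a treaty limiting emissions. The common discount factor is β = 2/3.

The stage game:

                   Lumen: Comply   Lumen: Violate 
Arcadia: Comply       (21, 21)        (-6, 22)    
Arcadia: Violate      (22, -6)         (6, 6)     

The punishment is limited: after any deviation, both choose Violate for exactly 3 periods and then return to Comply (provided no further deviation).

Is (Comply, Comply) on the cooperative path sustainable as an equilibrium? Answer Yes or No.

A one-shot deviation gives 22 now, then 6 for 3 periods, then back to 21.
Gain from deviating: (22−21) today; loss: (21−6) in each of the next 3 periods.
No-deviation condition: (21−6)(β+…+β^3) ≥ 22−21, i.e. β+…+β^3 ≥ 1/15.
At β = 2/3: β+…+β^3 = 1.4074 ≥ 0.0667.
So cooperation is sustainable.

Yes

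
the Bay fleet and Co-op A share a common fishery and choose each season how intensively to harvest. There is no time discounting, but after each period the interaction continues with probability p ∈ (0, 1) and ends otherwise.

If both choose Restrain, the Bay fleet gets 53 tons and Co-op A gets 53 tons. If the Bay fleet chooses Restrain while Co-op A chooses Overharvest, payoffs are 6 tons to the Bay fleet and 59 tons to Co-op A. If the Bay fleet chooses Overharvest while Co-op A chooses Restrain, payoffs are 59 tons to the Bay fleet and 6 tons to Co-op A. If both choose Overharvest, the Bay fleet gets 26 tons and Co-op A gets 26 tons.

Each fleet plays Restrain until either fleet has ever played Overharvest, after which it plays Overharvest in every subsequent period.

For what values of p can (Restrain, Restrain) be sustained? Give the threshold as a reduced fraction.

2/11

With no time discounting, the continuation probability p plays the role of the discount factor.
Grim-trigger IC: 53/(1−p) ≥ 59 + 26p/(1−p) ⇒ p ≥ (59−53)/(59−26) = 2/11.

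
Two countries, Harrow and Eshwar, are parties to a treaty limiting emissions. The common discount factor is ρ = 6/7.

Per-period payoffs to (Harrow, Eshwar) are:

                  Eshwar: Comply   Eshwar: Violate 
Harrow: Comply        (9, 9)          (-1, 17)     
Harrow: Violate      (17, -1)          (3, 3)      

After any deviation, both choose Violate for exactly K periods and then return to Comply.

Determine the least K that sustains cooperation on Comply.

IC: ρ(1−ρ^K)/(1−ρ) ≥ (17−9)/(9−3) = 4/3.
With ρ = 6/7: need 1 − ρ^K ≥ 4/3·(1−6/7)/(6/7), i.e. ρ^K ≤ 0.7778.
Since (6/7)^1 = 0.8571 and (6/7)^2 = 0.7347, the smallest such K is 2.

2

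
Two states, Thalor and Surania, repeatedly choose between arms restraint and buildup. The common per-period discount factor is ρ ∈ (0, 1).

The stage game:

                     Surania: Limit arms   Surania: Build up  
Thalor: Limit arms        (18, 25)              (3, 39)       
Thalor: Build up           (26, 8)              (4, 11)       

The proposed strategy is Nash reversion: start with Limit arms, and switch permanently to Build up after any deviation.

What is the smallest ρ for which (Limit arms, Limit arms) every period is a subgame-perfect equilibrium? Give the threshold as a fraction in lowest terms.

1/2

Thalor: cooperation gives 18 each period; deviation gives 26 once then 4 forever.
  18/(1−ρ) ≥ 26 + 4ρ/(1−ρ) ⇒ ρ ≥ 8/22 = 4/11.
Surania: cooperation gives 25 each period; deviation gives 39 once then 11 forever.
  ρ ≥ 14/28 = 1/2.
Both must hold, so the binding constraint is Surania's: ρ ≥ 1/2.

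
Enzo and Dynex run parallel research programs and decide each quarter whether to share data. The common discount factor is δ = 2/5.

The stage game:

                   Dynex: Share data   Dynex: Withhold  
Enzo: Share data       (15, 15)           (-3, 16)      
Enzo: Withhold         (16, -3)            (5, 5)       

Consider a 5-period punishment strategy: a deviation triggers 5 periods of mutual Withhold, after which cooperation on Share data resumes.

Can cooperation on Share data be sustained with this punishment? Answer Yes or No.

Comparing payoff streams over the 6 periods until play realigns: cooperate → 15(1+δ+…+δ^5); deviate → 16 + 5(δ+…+δ^5).
Cooperation is sustained iff (15−5)(δ+…+δ^5) ≥ 16−15.
δ+…+δ^5 = 2/5·(1−(2/5)^5)/(1−2/5) = 0.6598, and (16−15)/(15−5) = 0.1000.
0.6598 ≥ 0.1000, so cooperation is sustainable.

Yes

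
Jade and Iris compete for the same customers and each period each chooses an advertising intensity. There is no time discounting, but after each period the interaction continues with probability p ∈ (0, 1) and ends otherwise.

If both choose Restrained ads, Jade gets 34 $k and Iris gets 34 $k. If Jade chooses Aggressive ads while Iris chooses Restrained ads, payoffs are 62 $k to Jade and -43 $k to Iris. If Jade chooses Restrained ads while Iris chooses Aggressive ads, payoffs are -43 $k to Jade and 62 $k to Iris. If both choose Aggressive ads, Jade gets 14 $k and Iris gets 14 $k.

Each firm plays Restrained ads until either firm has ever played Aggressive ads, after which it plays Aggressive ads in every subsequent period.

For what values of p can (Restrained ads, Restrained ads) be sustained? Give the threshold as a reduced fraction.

With no time discounting, the continuation probability p plays the role of the discount factor.
Grim-trigger IC: 34/(1−p) ≥ 62 + 14p/(1−p) ⇒ p ≥ (62−34)/(62−14) = 7/12.

7/12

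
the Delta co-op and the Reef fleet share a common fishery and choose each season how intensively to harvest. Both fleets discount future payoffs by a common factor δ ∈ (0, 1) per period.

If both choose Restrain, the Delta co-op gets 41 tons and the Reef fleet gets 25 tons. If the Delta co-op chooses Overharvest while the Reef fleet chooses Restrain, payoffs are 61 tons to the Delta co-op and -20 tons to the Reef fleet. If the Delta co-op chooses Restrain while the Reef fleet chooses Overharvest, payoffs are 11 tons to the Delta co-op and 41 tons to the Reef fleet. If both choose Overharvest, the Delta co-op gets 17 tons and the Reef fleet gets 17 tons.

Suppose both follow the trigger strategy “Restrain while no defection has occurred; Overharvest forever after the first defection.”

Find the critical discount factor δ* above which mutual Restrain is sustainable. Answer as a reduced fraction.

2/3

For the Delta co-op: deviation gain 61−41 = 20, per-period punishment loss 41−17 = 24. IC gives δ ≥ 20/44 = 5/11.
For the Reef fleet: gain 16, loss 8 per period, so δ ≥ 16/24 = 2/3.
The tighter constraint is the Reef fleet's, so cooperation needs δ ≥ 2/3.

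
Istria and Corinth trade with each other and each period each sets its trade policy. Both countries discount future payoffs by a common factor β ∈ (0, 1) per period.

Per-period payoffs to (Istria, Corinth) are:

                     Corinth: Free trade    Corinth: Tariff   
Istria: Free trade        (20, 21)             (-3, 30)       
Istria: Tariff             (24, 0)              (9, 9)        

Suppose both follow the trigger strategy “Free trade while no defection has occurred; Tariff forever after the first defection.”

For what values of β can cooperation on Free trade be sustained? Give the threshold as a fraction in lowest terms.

For Istria: deviation gain 24−20 = 4, per-period punishment loss 20−9 = 11. IC gives β ≥ 4/15.
For Corinth: gain 9, loss 12 per period, so β ≥ 9/21 = 3/7.
The tighter constraint is Corinth's, so cooperation needs β ≥ 3/7.

3/7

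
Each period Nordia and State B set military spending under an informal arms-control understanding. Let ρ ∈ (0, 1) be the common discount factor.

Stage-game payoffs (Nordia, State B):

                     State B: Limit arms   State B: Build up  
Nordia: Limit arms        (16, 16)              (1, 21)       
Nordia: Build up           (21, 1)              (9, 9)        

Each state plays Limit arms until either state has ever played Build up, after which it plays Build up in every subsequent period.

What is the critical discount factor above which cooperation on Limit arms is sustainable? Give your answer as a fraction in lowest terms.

5/12

16/(1−ρ) ≥ 21 + 9ρ/(1−ρ)
16 ≥ 21 − 12ρ
ρ ≥ 5/12.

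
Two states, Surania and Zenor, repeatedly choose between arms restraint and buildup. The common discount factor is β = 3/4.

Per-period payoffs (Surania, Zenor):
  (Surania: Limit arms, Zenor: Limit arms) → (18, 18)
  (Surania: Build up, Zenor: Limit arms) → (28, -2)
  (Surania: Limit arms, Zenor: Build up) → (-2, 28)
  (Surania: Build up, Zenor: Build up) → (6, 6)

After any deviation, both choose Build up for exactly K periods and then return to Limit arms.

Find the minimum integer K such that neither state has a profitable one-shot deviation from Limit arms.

No profitable deviation requires (18−6)(β+…+β^K) ≥ 28−18, i.e. β+…+β^K ≥ 5/6 ≈ 0.8333.
With β = 3/4, the partial sums are K=1: 0.7500, K=2: 1.3125.
K = 2 is the first length at which the sum reaches 0.8333.

2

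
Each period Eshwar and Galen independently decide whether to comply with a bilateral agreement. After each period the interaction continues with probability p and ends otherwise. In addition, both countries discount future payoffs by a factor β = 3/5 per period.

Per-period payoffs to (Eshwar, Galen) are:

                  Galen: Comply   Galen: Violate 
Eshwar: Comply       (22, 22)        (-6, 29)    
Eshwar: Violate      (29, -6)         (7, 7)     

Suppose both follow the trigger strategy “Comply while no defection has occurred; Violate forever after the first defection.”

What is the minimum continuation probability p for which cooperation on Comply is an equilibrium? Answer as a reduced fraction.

Expected continuation weight on next period's payoff is β·p = 3/5·p, which plays the role of the discount factor.
Cooperation requires 3/5·p ≥ (29−22)/(29−7) = 7/22, hence p ≥ 35/66.

35/66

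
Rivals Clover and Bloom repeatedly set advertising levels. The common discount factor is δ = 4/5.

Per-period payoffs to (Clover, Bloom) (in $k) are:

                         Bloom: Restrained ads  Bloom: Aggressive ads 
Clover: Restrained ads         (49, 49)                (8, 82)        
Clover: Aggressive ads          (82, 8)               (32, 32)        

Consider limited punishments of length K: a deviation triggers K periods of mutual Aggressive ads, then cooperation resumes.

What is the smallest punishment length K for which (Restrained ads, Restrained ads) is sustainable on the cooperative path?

3

Need Σ_{k=1}^{K} δ^k ≥ (82−49)/(49−32) = 1.9412 at δ = 4/5.
At K = 2 the sum is 1.4400 < 1.9412; at K = 3 it is 1.9520 ≥ 1.9412.
So the minimum punishment length is K = 3.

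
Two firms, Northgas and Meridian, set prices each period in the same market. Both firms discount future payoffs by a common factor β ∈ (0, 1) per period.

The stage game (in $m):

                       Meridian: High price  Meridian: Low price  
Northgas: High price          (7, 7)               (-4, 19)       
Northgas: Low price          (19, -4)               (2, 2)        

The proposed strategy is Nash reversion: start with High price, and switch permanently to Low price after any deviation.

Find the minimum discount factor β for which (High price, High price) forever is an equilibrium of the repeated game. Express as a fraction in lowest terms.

12/17

7/(1−β) ≥ 19 + 2β/(1−β)
7 ≥ 19 − 17β
β ≥ 12/17.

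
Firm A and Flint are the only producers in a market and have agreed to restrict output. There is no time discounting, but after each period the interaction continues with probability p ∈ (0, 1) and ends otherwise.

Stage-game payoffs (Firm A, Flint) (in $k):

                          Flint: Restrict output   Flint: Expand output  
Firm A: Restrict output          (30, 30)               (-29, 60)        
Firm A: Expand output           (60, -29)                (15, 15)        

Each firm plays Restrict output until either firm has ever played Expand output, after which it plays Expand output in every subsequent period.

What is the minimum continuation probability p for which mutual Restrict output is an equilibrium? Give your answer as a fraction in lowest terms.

With no time discounting, the continuation probability p plays the role of the discount factor.
Grim-trigger IC: 30/(1−p) ≥ 60 + 15p/(1−p) ⇒ p ≥ (60−30)/(60−15) = 2/3.

2/3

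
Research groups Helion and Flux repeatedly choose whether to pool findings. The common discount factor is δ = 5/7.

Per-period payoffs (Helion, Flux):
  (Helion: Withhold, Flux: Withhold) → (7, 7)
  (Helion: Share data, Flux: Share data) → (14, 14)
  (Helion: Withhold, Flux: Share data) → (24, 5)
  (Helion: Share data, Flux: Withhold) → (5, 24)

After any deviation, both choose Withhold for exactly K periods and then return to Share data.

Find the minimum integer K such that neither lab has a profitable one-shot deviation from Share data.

IC: δ(1−δ^K)/(1−δ) ≥ (24−14)/(14−7) = 10/7.
With δ = 5/7: need 1 − δ^K ≥ 10/7·(1−5/7)/(5/7), i.e. δ^K ≤ 0.4286.
Since (5/7)^2 = 0.5102 and (5/7)^3 = 0.3644, the smallest such K is 3.

3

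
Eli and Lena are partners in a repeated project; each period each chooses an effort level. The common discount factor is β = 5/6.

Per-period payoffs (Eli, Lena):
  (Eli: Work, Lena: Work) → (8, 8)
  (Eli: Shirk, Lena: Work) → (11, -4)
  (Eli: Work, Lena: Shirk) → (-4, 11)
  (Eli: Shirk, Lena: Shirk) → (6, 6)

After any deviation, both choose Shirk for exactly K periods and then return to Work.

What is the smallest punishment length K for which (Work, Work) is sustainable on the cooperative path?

IC: β(1−β^K)/(1−β) ≥ (11−8)/(8−6) = 3/2.
With β = 5/6: need 1 − β^K ≥ 3/2·(1−5/6)/(5/6), i.e. β^K ≤ 0.7000.
Since (5/6)^1 = 0.8333 and (5/6)^2 = 0.6944, the smallest such K is 2.

2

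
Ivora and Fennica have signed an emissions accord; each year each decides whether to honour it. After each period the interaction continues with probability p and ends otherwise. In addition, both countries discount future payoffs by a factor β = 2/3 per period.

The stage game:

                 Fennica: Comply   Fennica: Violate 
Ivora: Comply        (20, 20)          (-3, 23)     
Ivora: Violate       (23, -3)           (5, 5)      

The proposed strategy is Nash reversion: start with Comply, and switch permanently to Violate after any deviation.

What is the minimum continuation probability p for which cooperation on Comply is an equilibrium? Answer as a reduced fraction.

Expected continuation weight on next period's payoff is β·p = 2/3·p, which plays the role of the discount factor.
Cooperation requires 2/3·p ≥ (23−20)/(23−5) = 1/6, hence p ≥ 1/4.

1/4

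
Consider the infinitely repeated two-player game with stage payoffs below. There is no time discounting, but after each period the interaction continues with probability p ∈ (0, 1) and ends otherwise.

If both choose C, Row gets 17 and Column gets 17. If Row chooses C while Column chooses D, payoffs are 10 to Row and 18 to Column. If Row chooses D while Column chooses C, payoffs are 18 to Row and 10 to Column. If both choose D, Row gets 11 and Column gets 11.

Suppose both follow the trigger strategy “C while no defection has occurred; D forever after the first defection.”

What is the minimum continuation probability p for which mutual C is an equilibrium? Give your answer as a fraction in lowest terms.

1/7

Expected cooperation value is 17 + p·17 + p²·17 + … = 17/(1−p); deviation gives 18 + p·11/(1−p).
17 ≥ 18(1−p) + 11p ⇒ 7p ≥ 1 ⇒ p ≥ 1/7.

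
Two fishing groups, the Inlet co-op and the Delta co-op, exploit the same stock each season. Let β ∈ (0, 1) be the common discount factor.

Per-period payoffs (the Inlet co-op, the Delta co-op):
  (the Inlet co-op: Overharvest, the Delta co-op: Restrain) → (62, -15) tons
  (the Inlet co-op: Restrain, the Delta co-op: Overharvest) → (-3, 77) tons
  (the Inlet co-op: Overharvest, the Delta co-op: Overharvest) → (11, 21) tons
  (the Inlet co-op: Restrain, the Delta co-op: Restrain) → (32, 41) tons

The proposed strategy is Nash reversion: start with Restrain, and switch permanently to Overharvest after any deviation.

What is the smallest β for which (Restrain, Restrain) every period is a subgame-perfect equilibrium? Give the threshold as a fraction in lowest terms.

the Inlet co-op's threshold: (62−32)/(62−11) = 10/17.
the Delta co-op's threshold: (77−41)/(77−21) = 9/14.
10/17 < 9/14, so the Delta co-op binds and β* = 9/14.

9/14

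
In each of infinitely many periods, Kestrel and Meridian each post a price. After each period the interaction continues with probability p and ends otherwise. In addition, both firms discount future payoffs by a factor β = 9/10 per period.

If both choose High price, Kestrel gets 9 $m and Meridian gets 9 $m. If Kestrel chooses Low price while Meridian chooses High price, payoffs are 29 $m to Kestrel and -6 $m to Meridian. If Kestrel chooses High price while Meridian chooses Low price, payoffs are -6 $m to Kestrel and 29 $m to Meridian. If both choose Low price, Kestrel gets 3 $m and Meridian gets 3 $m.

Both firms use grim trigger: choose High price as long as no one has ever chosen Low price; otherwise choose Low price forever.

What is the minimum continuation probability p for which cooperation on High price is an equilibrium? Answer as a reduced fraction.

With continuation probability p and discount β, the effective per-period discount factor is βp.
Grim-trigger IC: βp ≥ (29−9)/(29−3) = 10/13.
So p ≥ (10/13)/(9/10) = 100/117.

100/117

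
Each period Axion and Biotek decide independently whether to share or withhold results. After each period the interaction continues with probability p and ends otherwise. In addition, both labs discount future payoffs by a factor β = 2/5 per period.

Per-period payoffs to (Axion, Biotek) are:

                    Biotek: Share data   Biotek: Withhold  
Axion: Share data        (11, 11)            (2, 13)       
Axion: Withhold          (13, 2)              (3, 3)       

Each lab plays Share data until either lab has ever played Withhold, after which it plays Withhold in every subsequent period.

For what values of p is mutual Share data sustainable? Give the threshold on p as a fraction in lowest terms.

With continuation probability p and discount β, the effective per-period discount factor is βp.
Grim-trigger IC: βp ≥ (13−11)/(13−3) = 1/5.
So p ≥ (1/5)/(2/5) = 1/2.

1/2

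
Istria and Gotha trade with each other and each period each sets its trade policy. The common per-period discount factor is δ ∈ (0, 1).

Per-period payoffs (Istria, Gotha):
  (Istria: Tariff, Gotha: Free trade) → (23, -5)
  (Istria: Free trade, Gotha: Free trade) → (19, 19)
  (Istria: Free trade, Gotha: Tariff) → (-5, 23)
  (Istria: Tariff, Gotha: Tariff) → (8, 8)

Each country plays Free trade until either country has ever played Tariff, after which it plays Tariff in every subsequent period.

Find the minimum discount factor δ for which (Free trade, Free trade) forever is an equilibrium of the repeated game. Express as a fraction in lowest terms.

4/15

Cooperation forever yields 19 each period: 19/(1−δ).
Deviating yields 23 once, then 8 forever: 23 + 8δ/(1−δ).
No profitable deviation requires 19/(1−δ) ≥ 23 + 8δ/(1−δ).
Multiplying by (1−δ): 19 ≥ 23(1−δ) + 8δ = 23 − 15δ.
So 15δ ≥ 4, i.e. δ ≥ 4/15.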